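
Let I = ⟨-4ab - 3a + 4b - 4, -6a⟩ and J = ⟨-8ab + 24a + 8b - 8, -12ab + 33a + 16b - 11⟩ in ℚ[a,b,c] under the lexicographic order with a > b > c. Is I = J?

No, the ideals differ.

Equality of ideals is decidable: compute both reduced Gröbner bases (unique for the ordering) and check whether they agree.
Buchberger on the first generating set:
f_1 = -4ab - 3a + 4b - 4, LT = ab.
f_2 = -6a, LT = a.

S(f_1,f_2): lcm = ab. S = ¾a - b + 1.
  reduce S modulo (f_1, f_2):
  remainder -b + 1 ≠ 0; add g_3 = -b + 1 to the basis.

The other S-polynomials (S(f_1,g_3), S(f_2,g_3)) all reduce to 0 modulo the current basis, so we have a Gröbner basis.
Inter-reduce: drop elements whose leading term is divisible by another's, tail-reduce, and make monic.
Reduced Gröbner basis: {a, b - 1}.

Buchberger on the second generating set:
h_1 = -8ab + 24a + 8b - 8, LT = ab.
h_2 = -12ab + 33a + 16b - 11, LT = ab.

S(h_1,h_2): lcm = ab. S = -¼a + ⅓b + 1/12.
  reduce S modulo (h_1, h_2):
  remainder -¼a + ⅓b + 1/12 ≠ 0; add k_3 = -¼a + ⅓b + 1/12 to the basis.

S(h_1,k_3): lcm = ab. S = -3a + 4/3b² - ⅔b + 1.
  reduce S modulo (h_1, h_2, k_3):
  remainder 4/3b² - 14/3b ≠ 0; add k_4 = 4/3b² - 14/3b to the basis.

The other S-polynomials (S(h_2,k_3), S(h_1,k_4), S(h_2,k_4), S(k_3,k_4)) all reduce to 0 modulo the current basis, so we have a Gröbner basis.
Inter-reduce: drop elements whose leading term is divisible by another's, tail-reduce, and make monic.
Reduced Gröbner basis: {a - 4/3b - ⅓, b² - 7/2b}.

The bases are distinct; the ideals are different.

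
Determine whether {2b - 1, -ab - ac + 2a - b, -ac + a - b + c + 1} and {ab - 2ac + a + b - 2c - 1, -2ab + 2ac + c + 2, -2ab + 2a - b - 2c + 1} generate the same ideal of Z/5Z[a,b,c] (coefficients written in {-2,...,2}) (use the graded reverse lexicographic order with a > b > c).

Since reduced Gröbner bases are canonical representatives of ideals under a given ordering, it suffices to compute and compare them.
Buchberger on the first generating set:
f_1 = 2b - 1, LT = b.
f_2 = -ab - ac + 2a - b, LT = ab.
f_3 = -ac + a - b + c + 1, LT = ac.

S(f_1,f_2): lcm = ab. S = -ac - a - b.
  leading term ac: subtract (1)·f_3 from -ac - a - b → -2a - c - 1
  leading term a: no divisor's leading term divides it; move -2a to the remainder.
  leading term c: no divisor's leading term divides it; move -c to the remainder.
  leading term 1: no divisor's leading term divides it; move -1 to the remainder.
  remainder -2a - c - 1 ≠ 0; add g_4 = -2a - c - 1 to the basis.

S(f_2,f_3): lcm = abc. S = ac^2 + ab - b^2 - 2ac + 2bc + b.
  leading term ac^2: subtract (-c)·f_3 from ac^2 + ab - b^2 - 2ac + 2bc + b → ab - b^2 - ac + bc + c^2 + b + c
  leading term ab: subtract (-2a)·f_1 from ab - b^2 - ac + bc + c^2 + b + c → -b^2 - ac + bc + c^2 - 2a + b + c
  leading term b^2: subtract (2b)·f_1 from -b^2 - ac + bc + c^2 - 2a + b + c → -ac + bc + c^2 - 2a - 2b + c
  leading term ac: subtract (1)·f_3 from -ac + bc + c^2 - 2a - 2b + c → bc + c^2 + 2a - b - 1
  leading term bc: subtract (-2c)·f_1 from bc + c^2 + 2a - b - 1 → c^2 + 2a - b - 2c - 1
  leading term c^2: no divisor's leading term divides it; move c^2 to the remainder.
  leading term a: subtract (-1)·g_4 from 2a - b - 2c - 1 → -b + 2c - 2
  leading term b: subtract (2)·f_1 from -b + 2c - 2 → 2c
  leading term c: no divisor's leading term divides it; move 2c to the remainder.
  remainder c^2 + 2c ≠ 0; add g_5 = c^2 + 2c to the basis.

The other S-polynomials (S(f_1,f_3), S(f_1,g_4), S(f_2,g_4), S(f_3,g_4), S(f_1,g_5), S(f_2,g_5), S(f_3,g_5), S(g_4,g_5)) all reduce to 0 modulo the current basis, so we have a Gröbner basis.
Inter-reduce: drop elements whose leading term is divisible by another's, tail-reduce, and make monic.
Reduced Gröbner basis: {c^2 + 2c, a - 2c - 2, b + 2}.

Buchberger on the second generating set:
h_1 = ab - 2ac + a + b - 2c - 1, LT = ab.
h_2 = -2ab + 2ac + c + 2, LT = ab.
h_3 = -2ab + 2a - b - 2c + 1, LT = ab.

S(h_1,h_2): lcm = ab. S = -ac + a + b + c.
  leading term ac: no divisor's leading term divides it; move -ac to the remainder.
  leading term a: no divisor's leading term divides it; move a to the remainder.
  leading term b: no divisor's leading term divides it; move b to the remainder.
  leading term c: no divisor's leading term divides it; move c to the remainder.
  remainder -ac + a + b + c ≠ 0; add k_4 = -ac + a + b + c to the basis.

S(h_1,h_3): lcm = ab. S = -2ac + 2a - 2b + 2c + 2.
  leading term ac: subtract (2)·k_4 from -2ac + 2a - 2b + 2c + 2 → b + 2
  leading term b: no divisor's leading term divides it; move b to the remainder.
  leading term 1: no divisor's leading term divides it; move 2 to the remainder.
  remainder b + 2 ≠ 0; add k_5 = b + 2 to the basis.

S(h_1,k_4): lcm = abc. S = -2ac^2 + ab + b^2 + ac + 2bc - 2c^2 - c.
  leading term ac^2: subtract (2c)·k_4 from -2ac^2 + ab + b^2 + ac + 2bc - 2c^2 - c → ab + b^2 - ac + c^2 - c
  leading term ab: subtract (1)·h_1 from ab + b^2 - ac + c^2 - c → b^2 + ac + c^2 - a - b + c + 1
  leading term b^2: subtract (b)·k_5 from b^2 + ac + c^2 - a - b + c + 1 → ac + c^2 - a + 2b + c + 1
  leading term ac: subtract (-1)·k_4 from ac + c^2 - a + 2b + c + 1 → c^2 - 2b + 2c + 1
  leading term c^2: no divisor's leading term divides it; move c^2 to the remainder.
  leading term b: subtract (-2)·k_5 from -2b + 2c + 1 → 2c
  leading term c: no divisor's leading term divides it; move 2c to the remainder.
  remainder c^2 + 2c ≠ 0; add k_6 = c^2 + 2c to the basis.

S(h_1,k_5): lcm = ab. S = -2ac - a + b - 2c - 1.
  leading term ac: subtract (2)·k_4 from -2ac - a + b - 2c - 1 → 2a - b + c - 1
  leading term a: no divisor's leading term divides it; move 2a to the remainder.
  leading term b: subtract (-1)·k_5 from -b + c - 1 → c + 1
  leading term c: no divisor's leading term divides it; move c to the remainder.
  leading term 1: no divisor's leading term divides it; move 1 to the remainder.
  remainder 2a + c + 1 ≠ 0; add k_7 = 2a + c + 1 to the basis.

The other S-polynomials (S(h_2,h_3), S(h_2,k_4), S(h_3,k_4), S(h_2,k_5), S(h_3,k_5), S(k_4,k_5), S(h_1,k_6), S(h_2,k_6), S(h_3,k_6), S(k_4,k_6), S(k_5,k_6), S(h_1,k_7), S(h_2,k_7), S(h_3,k_7), S(k_4,k_7), S(k_5,k_7), S(k_6,k_7)) all reduce to 0 modulo the current basis, so we have a Gröbner basis.
Inter-reduce: drop elements whose leading term is divisible by another's, tail-reduce, and make monic.
Reduced Gröbner basis: {c^2 + 2c, a - 2c - 2, b + 2}.

These coincide, so the ideals are equal.

Yes, the ideals are equal.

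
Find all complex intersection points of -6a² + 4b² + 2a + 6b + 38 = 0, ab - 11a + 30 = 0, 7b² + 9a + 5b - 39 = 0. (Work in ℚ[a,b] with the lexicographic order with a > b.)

Compute a lex Gröbner basis by Buchberger's algorithm.
f_1 = -6a² + 2a + 4b² + 6b + 38, LT = a².
f_2 = ab - 11a + 30, LT = ab.
f_3 = 9a + 7b² + 5b - 39, LT = a.

S(f_1,f_2): lcm = a²b. S = 11a² - ⅓ab - 30a - ⅔b³ - b² - 19/3b.
  leading term a²: subtract (-11/6)·f_1 from 11a² - ⅓ab - 30a - ⅔b³ - b² - 19/3b → -⅓ab - 79/3a - ⅔b³ + 19/3b² + 14/3b + 209/3
  leading term ab: subtract (-⅓)·f_2 from -⅓ab - 79/3a - ⅔b³ + 19/3b² + 14/3b + 209/3 → -30a - ⅔b³ + 19/3b² + 14/3b + 239/3
  leading term a: subtract (-10/3)·f_3 from -30a - ⅔b³ + 19/3b² + 14/3b + 239/3 → -⅔b³ + 89/3b² + 64/3b - 151/3
  leading term b³: no divisor's leading term divides it; move -⅔b³ to the remainder.
  leading term b²: no divisor's leading term divides it; move 89/3b² to the remainder.
  leading term b: no divisor's leading term divides it; move 64/3b to the remainder.
  leading term 1: no divisor's leading term divides it; move -151/3 to the remainder.
  remainder -⅔b³ + 89/3b² + 64/3b - 151/3 ≠ 0; add h_4 = -⅔b³ + 89/3b² + 64/3b - 151/3 to the basis.

S(f_1,f_3): lcm = a². S = -7/9ab² - 5/9ab + 4a - ⅔b² - b - 19/3.
  leading term ab²: subtract (-7/9b)·f_2 from -7/9ab² - 5/9ab + 4a - ⅔b² - b - 19/3 → -82/9ab + 4a - ⅔b² + 67/3b - 19/3
  leading term ab: subtract (-82/9)·f_2 from -82/9ab + 4a - ⅔b² + 67/3b - 19/3 → -866/9a - ⅔b² + 67/3b + 267
  leading term a: subtract (-866/81)·f_3 from -866/9a - ⅔b² + 67/3b + 267 → 6008/81b² + 6139/81b - 4049/27
  leading term b²: no divisor's leading term divides it; move 6008/81b² to the remainder.
  leading term b: no divisor's leading term divides it; move 6139/81b to the remainder.
  leading term 1: no divisor's leading term divides it; move -4049/27 to the remainder.
  remainder 6008/81b² + 6139/81b - 4049/27 ≠ 0; add h_5 = 6008/81b² + 6139/81b - 4049/27 to the basis.

S(f_2,f_3): lcm = ab. S = -11a - 7/9b³ - 5/9b² + 13/3b + 30.
  leading term a: subtract (-11/9)·f_3 from -11a - 7/9b³ - 5/9b² + 13/3b + 30 → -7/9b³ + 8b² + 94/9b - 53/3
  leading term b³: subtract (7/6)·h_4 from -7/9b³ + 8b² + 94/9b - 53/3 → -479/18b² - 130/9b + 739/18
  leading term b²: subtract (-4311/12016)·h_5 from -479/18b² - 130/9b + 739/18 → 1378501/108144b - 1378501/108144
  leading term b: no divisor's leading term divides it; move 1378501/108144b to the remainder.
  leading term 1: no divisor's leading term divides it; move -1378501/108144 to the remainder.
  remainder 1378501/108144b - 1378501/108144 ≠ 0; add h_6 = 1378501/108144b - 1378501/108144 to the basis.

The other S-polynomials (S(f_1,h_4), S(f_2,h_4), S(f_3,h_4), S(f_1,h_5), S(f_2,h_5), S(f_3,h_5), S(h_4,h_5), S(f_1,h_6), S(f_2,h_6), S(f_3,h_6), S(h_4,h_6), S(h_5,h_6)) all reduce to 0 modulo the current basis, so we have a Gröbner basis.
Inter-reduce: drop elements whose leading term is divisible by another's, tail-reduce, and make monic.
Reduced Gröbner basis: {a - 3, b - 1}.

Since the basis is lex-ordered, b - 1 is univariate in b. Its roots are {1}. Back-substituting each root into the other basis elements fixes the other coordinates.
  b = 1: the earlier basis element becomes a - 3 = 0, giving a = 3 — point (3, 1).
Check: every point annihilates each of the original generators.

{(3, 1)}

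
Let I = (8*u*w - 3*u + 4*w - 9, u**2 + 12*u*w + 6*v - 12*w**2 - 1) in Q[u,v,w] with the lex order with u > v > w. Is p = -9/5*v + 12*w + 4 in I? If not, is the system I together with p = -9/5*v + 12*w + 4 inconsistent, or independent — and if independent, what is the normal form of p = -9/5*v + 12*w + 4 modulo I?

-9/5*v + 12*w + 4 is independent of I; its normal form modulo I is -9/5*v + 12*w + 4.

First compute the reduced Gröbner basis of I by Buchberger's algorithm.
f_1 = 8*u*w - 3*u + 4*w - 9, LT = u*w.
f_2 = u**2 + 12*u*w + 6*v - 12*w**2 - 1, LT = u**2.

S(f_1,f_2): lcm = u**2*w. S = -3/8*u**2 - 12*u*w**2 + 1/2*u*w - 9/8*u - 6*v*w + 12*w**3 + w.
  reduce S modulo (f_1, f_2):
  remainder -15/16*u - 6*v*w + 9/4*v + 12*w**3 + 3/2*w**2 - 51/4*w + 3/16 ≠ 0; add h_3 = -15/16*u - 6*v*w + 9/4*v + 12*w**3 + 3/2*w**2 - 51/4*w + 3/16 to the basis.

S(f_1,h_3): lcm = u*w. S = -3/8*u - 32/5*v*w**2 + 12/5*v*w + 64/5*w**4 + 8/5*w**3 - 68/5*w**2 + 7/10*w - 9/8.
  reduce S modulo (f_1, f_2, h_3):
  remainder -32/5*v*w**2 + 24/5*v*w - 9/10*v + 64/5*w**4 - 16/5*w**3 - 71/5*w**2 + 29/5*w - 6/5 ≠ 0; add h_4 = -32/5*v*w**2 + 24/5*v*w - 9/10*v + 64/5*w**4 - 16/5*w**3 - 71/5*w**2 + 29/5*w - 6/5 to the basis.

The other S-polynomials (S(f_2,h_3), S(f_1,h_4), S(f_2,h_4), S(h_3,h_4)) all reduce to 0 modulo the current basis, so we have a Gröbner basis.
Inter-reduce: drop elements whose leading term is divisible by another's, tail-reduce, and make monic.
Reduced Gröbner basis: {u + 32/5*v*w - 12/5*v - 64/5*w**3 - 8/5*w**2 + 68/5*w - 1/5, v*w**2 - 3/4*v*w + 9/64*v - 2*w**4 + 1/2*w**3 + 71/32*w**2 - 29/32*w + 3/16}.
Label its elements g_1 = u + 32/5*v*w - 12/5*v - 64/5*w**3 - 8/5*w**2 + 68/5*w - 1/5, g_2 = v*w**2 - 3/4*v*w + 9/64*v - 2*w**4 + 1/2*w**3 + 71/32*w**2 - 29/32*w + 3/16.

Reduce p = -9/5*v + 12*w + 4 modulo G:
  leading term v: no divisor's leading term divides it; move -9/5*v to the remainder.
  leading term w: no divisor's leading term divides it; move 12*w to the remainder.
  leading term 1: no divisor's leading term divides it; move 4 to the remainder.
  normal form = -9/5*v + 12*w + 4.
The normal form is nonzero, so p ∉ I. Since p minus its normal form lies in I, I + (p) = I + (r) where r = -9/5*v + 12*w + 4; decide whether this ideal is the whole ring.
Run Buchberger on G together with r (pairs among the g_i already reduce to 0 since G is a Gröbner basis):
g_1 = u + 32/5*v*w - 12/5*v - 64/5*w**3 - 8/5*w**2 + 68/5*w - 1/5, LT = u.
g_2 = v*w**2 - 3/4*v*w + 9/64*v - 2*w**4 + 1/2*w**3 + 71/32*w**2 - 29/32*w + 3/16, LT = v*w**2.
r = -9/5*v + 12*w + 4, LT = v.

S(g_2,r): lcm = v*w**2. S = -3/4*v*w + 9/64*v - 2*w**4 + 43/6*w**3 + 1279/288*w**2 - 29/32*w + 3/16.
  reduce S modulo (g_1, g_2, r):
  remainder -2*w**4 + 43/6*w**3 - 161/288*w**2 - 157/96*w + 1/2 ≠ 0; add m_4 = -2*w**4 + 43/6*w**3 - 161/288*w**2 - 157/96*w + 1/2 to the basis.

The other S-polynomials (S(g_1,g_2), S(g_1,r), S(g_1,m_4), S(g_2,m_4), S(r,m_4)) all reduce to 0 modulo the current basis, so we have a Gröbner basis.
Inter-reduce: drop elements whose leading term is divisible by another's, tail-reduce, and make monic.
Reduced Gröbner basis: {u - 64/5*w**3 + 616/15*w**2 + 532/45*w - 83/15, v - 20/3*w - 20/9, w**4 - 43/12*w**3 + 161/576*w**2 + 157/192*w - 1/4}.
The reduced Gröbner basis of I + (p) is {u - 64/5*w**3 + 616/15*w**2 + 532/45*w - 83/15, v - 20/3*w - 20/9, w**4 - 43/12*w**3 + 161/576*w**2 + 157/192*w - 1/4} ≠ {1}, a proper ideal, so the enlarged system stays consistent: p is independent of I, with normal form -9/5*v + 12*w + 4.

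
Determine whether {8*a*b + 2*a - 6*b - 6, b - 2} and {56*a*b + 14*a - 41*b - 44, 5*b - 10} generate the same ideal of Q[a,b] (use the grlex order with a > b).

Yes, the ideals are equal.

Equality of ideals is decidable: compute both reduced Gröbner bases (unique for the ordering) and check whether they agree.
Buchberger on the first generating set:
f_1 = 8*a*b + 2*a - 6*b - 6, LT = a*b.
f_2 = b - 2, LT = b.

S(f_1,f_2): lcm = a*b. S = 9/4*a - 3/4*b - 3/4.
  leading term a: no divisor's leading term divides it; move 9/4*a to the remainder.
  leading term b: subtract (-3/4)·f_2 from -3/4*b - 3/4 → -9/4
  leading term 1: no divisor's leading term divides it; move -9/4 to the remainder.
  remainder 9/4*a - 9/4 ≠ 0; add g_3 = 9/4*a - 9/4 to the basis.

The other S-polynomials (S(f_1,g_3), S(f_2,g_3)) all reduce to 0 modulo the current basis, so we have a Gröbner basis.
Inter-reduce: drop elements whose leading term is divisible by another's, tail-reduce, and make monic.
Reduced Gröbner basis: {a - 1, b - 2}.

Buchberger on the second generating set:
h_1 = 56*a*b + 14*a - 41*b - 44, LT = a*b.
h_2 = 5*b - 10, LT = b.

S(h_1,h_2): lcm = a*b. S = 9/4*a - 41/56*b - 11/14.
  leading term a: no divisor's leading term divides it; move 9/4*a to the remainder.
  leading term b: subtract (-41/280)·h_2 from -41/56*b - 11/14 → -9/4
  leading term 1: no divisor's leading term divides it; move -9/4 to the remainder.
  remainder 9/4*a - 9/4 ≠ 0; add k_3 = 9/4*a - 9/4 to the basis.

The other S-polynomials (S(h_1,k_3), S(h_2,k_3)) all reduce to 0 modulo the current basis, so we have a Gröbner basis.
Inter-reduce: drop elements whose leading term is divisible by another's, tail-reduce, and make monic.
Reduced Gröbner basis: {a - 1, b - 2}.

These coincide, so the ideals are equal.
The choice of monomial ordering does not affect the verdict — as long as both bases are computed under the same ordering, their equality decides ideal equality.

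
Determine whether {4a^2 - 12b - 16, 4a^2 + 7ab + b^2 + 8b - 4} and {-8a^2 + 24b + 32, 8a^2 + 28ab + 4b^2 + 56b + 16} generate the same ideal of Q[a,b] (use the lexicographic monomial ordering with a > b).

Yes, the ideals are equal.

Since reduced Gröbner bases are canonical representatives of ideals under a given ordering, it suffices to compute and compare them.
Buchberger on the first generating set:
f_1 = 4a^2 - 12b - 16, LT = a^2.
f_2 = 4a^2 + 7ab + b^2 + 8b - 4, LT = a^2.

S(f_1,f_2): lcm = a^2. S = -7/4ab - 1/4b^2 - 5b - 3.
  reduce S modulo (f_1, f_2):
  remainder -7/4ab - 1/4b^2 - 5b - 3 ≠ 0; add g_3 = -7/4ab - 1/4b^2 - 5b - 3 to the basis.

S(f_1,g_3): lcm = a^2b. S = -1/7ab^2 - 20/7ab - 12/7a - 3b^2 - 4b.
  reduce S modulo (f_1, f_2, g_3):
  remainder -12/7a + 1/49b^3 - 107/49b^2 + 216/49b + 240/49 ≠ 0; add g_4 = -12/7a + 1/49b^3 - 107/49b^2 + 216/49b + 240/49 to the basis.

S(f_1,g_4): lcm = a^2. S = 1/84ab^3 - 107/84ab^2 + 18/7ab + 20/7a - 3b - 4.
  reduce S modulo (f_1, f_2, g_3, g_4):
  remainder -1/588b^4 + 107/588b^3 - 19/49b^2 - 40/49b - 12/49 ≠ 0; add g_5 = -1/588b^4 + 107/588b^3 - 19/49b^2 - 40/49b - 12/49 to the basis.

The other S-polynomials (S(f_2,g_3), S(f_2,g_4), S(g_3,g_4), S(f_1,g_5), S(f_2,g_5), S(g_3,g_5), S(g_4,g_5)) all reduce to 0 modulo the current basis, so we have a Gröbner basis.
Inter-reduce: drop elements whose leading term is divisible by another's, tail-reduce, and make monic.
Reduced Gröbner basis: {a - 1/84b^3 + 107/84b^2 - 18/7b - 20/7, b^4 - 107b^3 + 228b^2 + 480b + 144}.

Buchberger on the second generating set:
h_1 = -8a^2 + 24b + 32, LT = a^2.
h_2 = 8a^2 + 28ab + 4b^2 + 56b + 16, LT = a^2.

S(h_1,h_2): lcm = a^2. S = -7/2ab - 1/2b^2 - 10b - 6.
  reduce S modulo (h_1, h_2):
  remainder -7/2ab - 1/2b^2 - 10b - 6 ≠ 0; add k_3 = -7/2ab - 1/2b^2 - 10b - 6 to the basis.

S(h_1,k_3): lcm = a^2b. S = -1/7ab^2 - 20/7ab - 12/7a - 3b^2 - 4b.
  reduce S modulo (h_1, h_2, k_3):
  remainder -12/7a + 1/49b^3 - 107/49b^2 + 216/49b + 240/49 ≠ 0; add k_4 = -12/7a + 1/49b^3 - 107/49b^2 + 216/49b + 240/49 to the basis.

S(h_1,k_4): lcm = a^2. S = 1/84ab^3 - 107/84ab^2 + 18/7ab + 20/7a - 3b - 4.
  reduce S modulo (h_1, h_2, k_3, k_4):
  remainder -1/588b^4 + 107/588b^3 - 19/49b^2 - 40/49b - 12/49 ≠ 0; add k_5 = -1/588b^4 + 107/588b^3 - 19/49b^2 - 40/49b - 12/49 to the basis.

The other S-polynomials (S(h_2,k_3), S(h_2,k_4), S(k_3,k_4), S(h_1,k_5), S(h_2,k_5), S(k_3,k_5), S(k_4,k_5)) all reduce to 0 modulo the current basis, so we have a Gröbner basis.
Inter-reduce: drop elements whose leading term is divisible by another's, tail-reduce, and make monic.
Reduced Gröbner basis: {a - 1/84b^3 + 107/84b^2 - 18/7b - 20/7, b^4 - 107b^3 + 228b^2 + 480b + 144}.

Same reduced basis, so the two generating sets span the same ideal.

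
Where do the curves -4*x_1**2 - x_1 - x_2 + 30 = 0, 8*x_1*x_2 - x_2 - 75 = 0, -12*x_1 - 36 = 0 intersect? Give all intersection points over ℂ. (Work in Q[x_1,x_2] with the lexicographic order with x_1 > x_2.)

Compute a lex Gröbner basis by Buchberger's algorithm.
f_1 = -4*x_1**2 - x_1 - x_2 + 30, LT = x_1**2.
f_2 = 8*x_1*x_2 - x_2 - 75, LT = x_1*x_2.
f_3 = -12*x_1 - 36, LT = x_1.

S(f_1,f_2): lcm = x_1**2*x_2. S = 3/8*x_1*x_2 + 75/8*x_1 + 1/4*x_2**2 - 15/2*x_2.
  leading term x_1*x_2: subtract (3/64)·f_2 from 3/8*x_1*x_2 + 75/8*x_1 + 1/4*x_2**2 - 15/2*x_2 → 75/8*x_1 + 1/4*x_2**2 - 477/64*x_2 + 225/64
  leading term x_1: subtract (-25/32)·f_3 from 75/8*x_1 + 1/4*x_2**2 - 477/64*x_2 + 225/64 → 1/4*x_2**2 - 477/64*x_2 - 1575/64
  leading term x_2**2: no divisor's leading term divides it; move 1/4*x_2**2 to the remainder.
  leading term x_2: no divisor's leading term divides it; move -477/64*x_2 to the remainder.
  leading term 1: no divisor's leading term divides it; move -1575/64 to the remainder.
  remainder 1/4*x_2**2 - 477/64*x_2 - 1575/64 ≠ 0; add h_4 = 1/4*x_2**2 - 477/64*x_2 - 1575/64 to the basis.

S(f_1,f_3): lcm = x_1**2. S = -11/4*x_1 + 1/4*x_2 - 15/2.
  leading term x_1: subtract (11/48)·f_3 from -11/4*x_1 + 1/4*x_2 - 15/2 → 1/4*x_2 + 3/4
  leading term x_2: no divisor's leading term divides it; move 1/4*x_2 to the remainder.
  leading term 1: no divisor's leading term divides it; move 3/4 to the remainder.
  remainder 1/4*x_2 + 3/4 ≠ 0; add h_5 = 1/4*x_2 + 3/4 to the basis.

S(f_2,f_3): lcm = x_1*x_2. S = -25/8*x_2 - 75/8.
  leading term x_2: subtract (-25/2)·h_5 from -25/8*x_2 - 75/8 → 0
  remainder 0.

S(f_1,h_4): leading monomials are coprime, so the S-polynomial reduces to 0 (Buchberger's first criterion).
S(f_2,h_4): lcm = x_1*x_2**2. S = 477/16*x_1*x_2 + 1575/16*x_1 - 1/8*x_2**2 - 75/8*x_2.
  leading term x_1*x_2: subtract (477/128)·f_2 from 477/16*x_1*x_2 + 1575/16*x_1 - 1/8*x_2**2 - 75/8*x_2 → 1575/16*x_1 - 1/8*x_2**2 - 723/128*x_2 + 35775/128
  leading term x_1: subtract (-525/64)·f_3 from 1575/16*x_1 - 1/8*x_2**2 - 723/128*x_2 + 35775/128 → -1/8*x_2**2 - 723/128*x_2 - 2025/128
  leading term x_2**2: subtract (-1/2)·h_4 from -1/8*x_2**2 - 723/128*x_2 - 2025/128 → -75/8*x_2 - 225/8
  leading term x_2: subtract (-75/2)·h_5 from -75/8*x_2 - 225/8 → 0
  remainder 0.

S(f_3,h_4): leading monomials are coprime, so the S-polynomial reduces to 0 (Buchberger's first criterion).
S(f_1,h_5): leading monomials are coprime, so the S-polynomial reduces to 0 (Buchberger's first criterion).
S(f_2,h_5): lcm = x_1*x_2. S = -3*x_1 - 1/8*x_2 - 75/8.
  leading term x_1: subtract (1/4)·f_3 from -3*x_1 - 1/8*x_2 - 75/8 → -1/8*x_2 - 3/8
  leading term x_2: subtract (-1/2)·h_5 from -1/8*x_2 - 3/8 → 0
  remainder 0.

S(f_3,h_5): leading monomials are coprime, so the S-polynomial reduces to 0 (Buchberger's first criterion).
S(h_4,h_5): lcm = x_2**2. S = -525/16*x_2 - 1575/16.
  leading term x_2: subtract (-525/4)·h_5 from -525/16*x_2 - 1575/16 → 0
  remainder 0.

Every S-polynomial of the final basis reduces to 0, so we have a Gröbner basis.
Inter-reduce: drop elements whose leading term is divisible by another's, tail-reduce, and make monic.
Reduced Gröbner basis: {x_1 + 3, x_2 + 3}.

Since the basis is lex-ordered, x_2 + 3 is univariate in x_2. Its roots are {-3}. Back-substituting each root into the other basis elements fixes the other coordinates.
  x_2 = -3: the earlier basis element becomes x_1 + 3 = 0, giving x_1 = -3 — point (-3, -3).

{(-3, -3)}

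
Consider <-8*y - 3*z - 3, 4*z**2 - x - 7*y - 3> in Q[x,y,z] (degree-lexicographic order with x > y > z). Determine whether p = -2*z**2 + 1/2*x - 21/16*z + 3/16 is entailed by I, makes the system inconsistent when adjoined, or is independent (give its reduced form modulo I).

First compute the reduced Gröbner basis of I by Buchberger's algorithm.
f_1 = -8*y - 3*z - 3, LT = y.
f_2 = 4*z**2 - x - 7*y - 3, LT = z**2.

The S-polynomials (S(f_1,f_2)) all reduce to 0 modulo the current basis, so we have a Gröbner basis.
Inter-reduce: drop elements whose leading term is divisible by another's, tail-reduce, and make monic.
Reduced Gröbner basis: {z**2 - 1/4*x + 21/32*z - 3/32, y + 3/8*z + 3/8}.
Label its elements g_1 = z**2 - 1/4*x + 21/32*z - 3/32, g_2 = y + 3/8*z + 3/8.

Reduce p = -2*z**2 + 1/2*x - 21/16*z + 3/16 modulo G:
  leading term z**2: subtract (-2)·g_1 from -2*z**2 + 1/2*x - 21/16*z + 3/16 → 0
  normal form = 0.
Since the normal form is 0, p ∈ I.

-2*z**2 + 1/2*x - 21/16*z + 3/16 lies in I (it reduces to 0).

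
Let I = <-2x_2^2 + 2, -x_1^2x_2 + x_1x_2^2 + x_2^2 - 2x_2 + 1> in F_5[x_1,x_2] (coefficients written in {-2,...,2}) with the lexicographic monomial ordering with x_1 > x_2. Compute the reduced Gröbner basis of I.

This is the nonlinear analogue of row-reducing a linear system.

f_1 = -2x_2^2 + 2, LT = x_2^2.
f_2 = -x_1^2x_2 + x_1x_2^2 + x_2^2 - 2x_2 + 1, LT = x_1^2x_2.

S(f_1,f_2): lcm = x_1^2x_2^2. S = -x_1^2 + x_1x_2^3 + x_2^3 - 2x_2^2 + x_2.
  leading term x_1^2: no divisor's leading term divides it; move -x_1^2 to the remainder.
  leading term x_1x_2^3: subtract (2x_1x_2)·f_1 from x_1x_2^3 + x_2^3 - 2x_2^2 + x_2 → x_1x_2 + x_2^3 - 2x_2^2 + x_2
  leading term x_1x_2: no divisor's leading term divides it; move x_1x_2 to the remainder.
  leading term x_2^3: subtract (2x_2)·f_1 from x_2^3 - 2x_2^2 + x_2 → -2x_2^2 + 2x_2
  leading term x_2^2: subtract (1)·f_1 from -2x_2^2 + 2x_2 → 2x_2 - 2
  leading term x_2: no divisor's leading term divides it; move 2x_2 to the remainder.
  leading term 1: no divisor's leading term divides it; move -2 to the remainder.
  remainder -x_1^2 + x_1x_2 + 2x_2 - 2 ≠ 0; add g_3 = -x_1^2 + x_1x_2 + 2x_2 - 2 to the basis.

The other S-polynomials (S(f_1,g_3), S(f_2,g_3)) all reduce to 0 modulo the current basis, so we have a Gröbner basis.
Inter-reduce: drop elements whose leading term is divisible by another's, tail-reduce, and make monic.

G = {x_1^2 - x_1x_2 - 2x_2 + 2, x_2^2 - 1}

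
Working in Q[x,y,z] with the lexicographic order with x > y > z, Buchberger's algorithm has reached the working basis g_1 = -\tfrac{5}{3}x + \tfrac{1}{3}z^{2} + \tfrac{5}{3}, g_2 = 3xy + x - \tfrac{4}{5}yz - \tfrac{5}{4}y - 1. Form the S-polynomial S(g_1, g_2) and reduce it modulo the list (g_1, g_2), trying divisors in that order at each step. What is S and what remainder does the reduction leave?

lcm(LM(g_1), LM(g_2)) = xy.
S = (lcm/LT(g_1))·g_1 − (lcm/LT(g_2))·g_2 = -\tfrac{1}{3}x - \tfrac{1}{5}yz^{2} + \tfrac{4}{15}yz - \tfrac{7}{12}y + \tfrac{1}{3}.
Reduce S modulo (g_1, g_2) in that order:
  leading term x: subtract (\tfrac{1}{5})·g_1 from -\tfrac{1}{3}x - \tfrac{1}{5}yz^{2} + \tfrac{4}{15}yz - \tfrac{7}{12}y + \tfrac{1}{3} → -\tfrac{1}{5}yz^{2} + \tfrac{4}{15}yz - \tfrac{7}{12}y - \tfrac{1}{15}z^{2}
  leading term yz^{2}: no divisor's leading term divides it; move -\tfrac{1}{5}yz^{2} to the remainder.
  leading term yz: no divisor's leading term divides it; move \tfrac{4}{15}yz to the remainder.
  leading term y: no divisor's leading term divides it; move -\tfrac{7}{12}y to the remainder.
  leading term z^{2}: no divisor's leading term divides it; move -\tfrac{1}{15}z^{2} to the remainder.
The remainder -\tfrac{1}{5}yz^{2} + \tfrac{4}{15}yz - \tfrac{7}{12}y - \tfrac{1}{15}z^{2} is nonzero, so it would be added as the next basis element.

S(g_1, g_2) = -\tfrac{1}{3}x - \tfrac{1}{5}yz^{2} + \tfrac{4}{15}yz - \tfrac{7}{12}y + \tfrac{1}{3}; remainder on division = -\tfrac{1}{5}yz^{2} + \tfrac{4}{15}yz - \tfrac{7}{12}y - \tfrac{1}{15}z^{2}.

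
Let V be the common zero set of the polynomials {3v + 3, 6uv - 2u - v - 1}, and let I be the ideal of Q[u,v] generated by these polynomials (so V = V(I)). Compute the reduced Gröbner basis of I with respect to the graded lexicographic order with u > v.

f_1 = 3v + 3, LT = v.
f_2 = 6uv - 2u - v - 1, LT = uv.

S(f_1,f_2): lcm = uv. S = 4/3u + 1/6v + 1/6.
  leading term u: no divisor's leading term divides it; move 4/3u to the remainder.
  leading term v: subtract (1/18)·f_1 from 1/6v + 1/6 → 0
  remainder 4/3u ≠ 0; add g_3 = 4/3u to the basis.

S(f_1,g_3): leading monomials are coprime, so the S-polynomial reduces to 0 (Buchberger's first criterion).
S(f_2,g_3): lcm = uv. S = -1/3u - 1/6v - 1/6.
  leading term u: subtract (-1/4)·g_3 from -1/3u - 1/6v - 1/6 → -1/6v - 1/6
  leading term v: subtract (-1/18)·f_1 from -1/6v - 1/6 → 0
  remainder 0.

Every S-polynomial of the final basis reduces to 0, so we have a Gröbner basis.
Inter-reduce: drop elements whose leading term is divisible by another's, tail-reduce, and make monic.

G = {u, v + 1}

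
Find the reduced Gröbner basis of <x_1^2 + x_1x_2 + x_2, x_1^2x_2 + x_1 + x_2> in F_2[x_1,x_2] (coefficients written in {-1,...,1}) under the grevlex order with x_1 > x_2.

This is the nonlinear analogue of row-reducing a linear system.

f_1 = x_1^2 + x_1x_2 + x_2, LT = x_1^2.
f_2 = x_1^2x_2 + x_1 + x_2, LT = x_1^2x_2.

S(f_1,f_2): lcm = x_1^2x_2. S = x_1x_2^2 + x_2^2 + x_1 + x_2.
  leading term x_1x_2^2: no divisor's leading term divides it; move x_1x_2^2 to the remainder.
  leading term x_2^2: no divisor's leading term divides it; move x_2^2 to the remainder.
  leading term x_1: no divisor's leading term divides it; move x_1 to the remainder.
  leading term x_2: no divisor's leading term divides it; move x_2 to the remainder.
  remainder x_1x_2^2 + x_2^2 + x_1 + x_2 ≠ 0; add g_3 = x_1x_2^2 + x_2^2 + x_1 + x_2 to the basis.

S(f_1,g_3): lcm = x_1^2x_2^2. S = x_1x_2^3 + x_1x_2^2 + x_2^3 + x_1^2 + x_1x_2.
  leading term x_1x_2^3: subtract (x_2)·g_3 from x_1x_2^3 + x_1x_2^2 + x_2^3 + x_1^2 + x_1x_2 → x_1x_2^2 + x_1^2 + x_2^2
  leading term x_1x_2^2: subtract (1)·g_3 from x_1x_2^2 + x_1^2 + x_2^2 → x_1^2 + x_1 + x_2
  leading term x_1^2: subtract (1)·f_1 from x_1^2 + x_1 + x_2 → x_1x_2 + x_1
  leading term x_1x_2: no divisor's leading term divides it; move x_1x_2 to the remainder.
  leading term x_1: no divisor's leading term divides it; move x_1 to the remainder.
  remainder x_1x_2 + x_1 ≠ 0; add g_4 = x_1x_2 + x_1 to the basis.

S(g_3,g_4): lcm = x_1x_2^2. S = x_1x_2 + x_2^2 + x_1 + x_2.
  leading term x_1x_2: subtract (1)·g_4 from x_1x_2 + x_2^2 + x_1 + x_2 → x_2^2 + x_2
  leading term x_2^2: no divisor's leading term divides it; move x_2^2 to the remainder.
  leading term x_2: no divisor's leading term divides it; move x_2 to the remainder.
  remainder x_2^2 + x_2 ≠ 0; add g_5 = x_2^2 + x_2 to the basis.

The other S-polynomials (S(f_2,g_3), S(f_1,g_4), S(f_2,g_4), S(f_1,g_5), S(f_2,g_5), S(g_3,g_5), S(g_4,g_5)) all reduce to 0 modulo the current basis, so we have a Gröbner basis.
Inter-reduce: drop elements whose leading term is divisible by another's, tail-reduce, and make monic.

G = {x_1^2 + x_1 + x_2, x_1x_2 + x_1, x_2^2 + x_2}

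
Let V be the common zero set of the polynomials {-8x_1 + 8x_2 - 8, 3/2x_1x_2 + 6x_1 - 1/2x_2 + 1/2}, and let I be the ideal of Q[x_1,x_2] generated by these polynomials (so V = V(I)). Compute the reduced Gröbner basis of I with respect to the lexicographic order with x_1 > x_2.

f_1 = -8x_1 + 8x_2 - 8, LT = x_1.
f_2 = 3/2x_1x_2 + 6x_1 - 1/2x_2 + 1/2, LT = x_1x_2.

S(f_1,f_2): lcm = x_1x_2. S = -4x_1 - x_2^2 + 4/3x_2 - 1/3.
  reduce S modulo (f_1, f_2):
  remainder -x_2^2 - 8/3x_2 + 11/3 ≠ 0; add g_3 = -x_2^2 - 8/3x_2 + 11/3 to the basis.

The other S-polynomials (S(f_1,g_3), S(f_2,g_3)) all reduce to 0 modulo the current basis, so we have a Gröbner basis.
Inter-reduce: drop elements whose leading term is divisible by another's, tail-reduce, and make monic.

G = {x_1 - x_2 + 1, x_2^2 + 8/3x_2 - 11/3}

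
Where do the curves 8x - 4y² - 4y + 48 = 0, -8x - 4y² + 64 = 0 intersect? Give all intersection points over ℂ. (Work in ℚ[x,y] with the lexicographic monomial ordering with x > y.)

Compute a lex Gröbner basis by Buchberger's algorithm.
f_1 = 8x - 4y² - 4y + 48, LT = x.
f_2 = -8x - 4y² + 64, LT = x.

S(f_1,f_2): lcm = x. S = -y² - ½y + 14.
  reduce S modulo (f_1, f_2):
  remainder -y² - ½y + 14 ≠ 0; add h_3 = -y² - ½y + 14 to the basis.

The other S-polynomials (S(f_1,h_3), S(f_2,h_3)) all reduce to 0 modulo the current basis, so we have a Gröbner basis.
Inter-reduce: drop elements whose leading term is divisible by another's, tail-reduce, and make monic.
Reduced Gröbner basis: {x - ¼y - 1, y² + ½y - 14}.

Elimination: the polynomial y² + ½y - 14 lies in the elimination ideal for y, so y ∈ {-4, 7/2}. For each such y, the remaining basis elements (now univariate) give the rest of the solution.
  y = -4: the earlier basis element becomes x = 0, giving x = 0 — point (0, -4).
  y = 7/2: the earlier basis element becomes x - 15/8 = 0, giving x = 15/8 — point (15/8, 7/2).

{(0, -4), (15/8, 7/2)}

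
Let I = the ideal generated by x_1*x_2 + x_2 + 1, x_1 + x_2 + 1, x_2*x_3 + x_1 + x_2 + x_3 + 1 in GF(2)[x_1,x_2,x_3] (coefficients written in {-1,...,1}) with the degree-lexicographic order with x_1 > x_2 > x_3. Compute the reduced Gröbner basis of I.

G = {x_2**2 + 1, x_2*x_3 + x_3, x_1 + x_2 + 1}

f_1 = x_1*x_2 + x_2 + 1, LT = x_1*x_2.
f_2 = x_1 + x_2 + 1, LT = x_1.
f_3 = x_2*x_3 + x_1 + x_2 + x_3 + 1, LT = x_2*x_3.

S(f_1,f_2): lcm = x_1*x_2. S = x_2**2 + 1.
  reduce S modulo (f_1, f_2, f_3):
  remainder x_2**2 + 1 ≠ 0; add g_4 = x_2**2 + 1 to the basis.

The other S-polynomials (S(f_1,f_3), S(f_2,f_3), S(f_1,g_4), S(f_2,g_4), S(f_3,g_4)) all reduce to 0 modulo the current basis, so we have a Gröbner basis.
Inter-reduce: drop elements whose leading term is divisible by another's, tail-reduce, and make monic.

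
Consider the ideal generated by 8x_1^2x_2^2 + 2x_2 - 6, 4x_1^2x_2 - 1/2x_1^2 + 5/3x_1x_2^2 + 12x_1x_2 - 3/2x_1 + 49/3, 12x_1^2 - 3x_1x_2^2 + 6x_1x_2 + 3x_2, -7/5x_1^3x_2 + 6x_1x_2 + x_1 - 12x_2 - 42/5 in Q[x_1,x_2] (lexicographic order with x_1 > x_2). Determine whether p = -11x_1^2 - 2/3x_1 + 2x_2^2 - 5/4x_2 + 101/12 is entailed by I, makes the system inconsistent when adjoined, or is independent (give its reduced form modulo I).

-11x_1^2 - 2/3x_1 + 2x_2^2 - 5/4x_2 + 101/12 lies in I (it reduces to 0).

First compute the reduced Gröbner basis of I by Buchberger's algorithm.
f_1 = 8x_1^2x_2^2 + 2x_2 - 6, LT = x_1^2x_2^2.
f_2 = 4x_1^2x_2 - 1/2x_1^2 + 5/3x_1x_2^2 + 12x_1x_2 - 3/2x_1 + 49/3, LT = x_1^2x_2.
f_3 = 12x_1^2 - 3x_1x_2^2 + 6x_1x_2 + 3x_2, LT = x_1^2.
f_4 = -7/5x_1^3x_2 + 6x_1x_2 + x_1 - 12x_2 - 42/5, LT = x_1^3x_2.

S(f_1,f_2): lcm = x_1^2x_2^2. S = 1/8x_1^2x_2 - 5/12x_1x_2^3 - 3x_1x_2^2 + 3/8x_1x_2 - 23/6x_2 - 3/4.
  reduce S modulo (f_1, f_2, f_3, f_4):
  remainder -5/12x_1x_2^3 - 2341/768x_1x_2^2 - 1/128x_1x_2 + 3/64x_1 - 2947/768x_2 - 121/96 ≠ 0; add h_5 = -5/12x_1x_2^3 - 2341/768x_1x_2^2 - 1/128x_1x_2 + 3/64x_1 - 2947/768x_2 - 121/96 to the basis.

S(f_1,f_3): lcm = x_1^2x_2^2. S = 1/4x_1x_2^4 - 1/2x_1x_2^3 - 1/4x_2^3 + 1/4x_2 - 3/4.
  reduce S modulo (f_1, f_2, f_3, f_4, h_5):
  remainder 6976601/409600x_1x_2^2 + 14703/204800x_1x_2 - 26829/102400x_1 - 1/4x_2^3 - 2947/1280x_2^2 + 8577647/409600x_2 + 322301/51200 ≠ 0; add h_6 = 6976601/409600x_1x_2^2 + 14703/204800x_1x_2 - 26829/102400x_1 - 1/4x_2^3 - 2947/1280x_2^2 + 8577647/409600x_2 + 322301/51200 to the basis.

S(f_1,f_4): lcm = x_1^3x_2^2. S = 30/7x_1x_2^2 + 27/28x_1x_2 - 3/4x_1 - 60/7x_2^2 - 6x_2.
  reduce S modulo (f_1, f_2, f_3, f_4, h_5, h_6):
  remainder 184839507/195344828x_1x_2 - 133630701/195344828x_1 + 3072000/48836207x_2^3 - 390304860/48836207x_2^2 - 550346652/48836207x_2 - 269520/170161 ≠ 0; add h_7 = 184839507/195344828x_1x_2 - 133630701/195344828x_1 + 3072000/48836207x_2^3 - 390304860/48836207x_2^2 - 550346652/48836207x_2 - 269520/170161 to the basis.

S(f_2,f_3): lcm = x_1^2x_2. S = -1/8x_1^2 + 1/4x_1x_2^3 - 1/12x_1x_2^2 + 3x_1x_2 - 3/8x_1 - 1/4x_2^2 + 49/12.
  reduce S modulo (f_1, f_2, f_3, f_4, h_5, h_6, h_7):
  remainder 37785584/20537723x_1 - 14315920/61613169x_2^3 + 1563979072/61613169x_2^2 + 2257115402/61613169x_2 + 188487886/20537723 ≠ 0; add h_8 = 37785584/20537723x_1 - 14315920/61613169x_2^3 + 1563979072/61613169x_2^2 + 2257115402/61613169x_2 + 188487886/20537723 to the basis.

S(f_2,f_4): lcm = x_1^3x_2. S = -1/8x_1^3 + 5/12x_1^2x_2^2 + 3x_1^2x_2 - 3/8x_1^2 + 30/7x_1x_2 + 403/84x_1 - 60/7x_2 - 6.
  reduce S modulo (f_1, f_2, f_3, f_4, h_5, h_6, h_7, h_8):
  remainder 138043625/226713504x_2^3 - 14778540845/198374316x_2^2 - 1434726570061/12695956224x_2 - 481169512981/12695956224 ≠ 0; add h_9 = 138043625/226713504x_2^3 - 14778540845/198374316x_2^2 - 1434726570061/12695956224x_2 - 481169512981/12695956224 to the basis.

S(f_3,f_4): lcm = x_1^3x_2. S = -1/4x_1^2x_2^3 + 1/2x_1^2x_2^2 + 1/4x_1x_2^2 + 30/7x_1x_2 + 5/7x_1 - 60/7x_2 - 6.
  reduce S modulo (f_1, f_2, f_3, f_4, h_5, h_6, h_7, h_8, h_9):
  remainder 15211378309/1855306320x_2^2 + 28878184609/9276531600x_2 - 5897338367/1159566450 ≠ 0; add h_10 = 15211378309/1855306320x_2^2 + 28878184609/9276531600x_2 - 5897338367/1159566450 to the basis.

S(f_1,h_5): lcm = x_1^2x_2^3. S = -2341/320x_1^2x_2^2 - 3/160x_1^2x_2 + 9/80x_1^2 - 2947/320x_1x_2 - 121/40x_1 + 1/4x_2^2 - 3/4x_2.
  reduce S modulo (f_1, f_2, f_3, f_4, h_5, h_6, h_7, h_8, h_9, h_10):
  remainder -8391105821362/380284457725x_2 - 8391105821362/380284457725 ≠ 0; add h_11 = -8391105821362/380284457725x_2 - 8391105821362/380284457725 to the basis.

The other S-polynomials (S(f_2,h_5), S(f_3,h_5), S(f_4,h_5), S(f_1,h_6), S(f_2,h_6), S(f_3,h_6), S(f_4,h_6), S(h_5,h_6), S(f_1,h_7), S(f_2,h_7), S(f_3,h_7), S(f_4,h_7), S(h_5,h_7), S(h_6,h_7), S(f_1,h_8), S(f_2,h_8), S(f_3,h_8), S(f_4,h_8), S(h_5,h_8), S(h_6,h_8), S(h_7,h_8), S(f_1,h_9), S(f_2,h_9), S(f_3,h_9), S(f_4,h_9), S(h_5,h_9), S(h_6,h_9), S(h_7,h_9), S(h_8,h_9), S(f_1,h_10), S(f_2,h_10), S(f_3,h_10), S(f_4,h_10), S(h_5,h_10), S(h_6,h_10), S(h_7,h_10), S(h_8,h_10), S(h_9,h_10), S(f_1,h_11), S(f_2,h_11), S(f_3,h_11), S(f_4,h_11), S(h_5,h_11), S(h_6,h_11), S(h_7,h_11), S(h_8,h_11), S(h_9,h_11), S(h_10,h_11)) all reduce to 0 modulo the current basis, so we have a Gröbner basis.
Inter-reduce: drop elements whose leading term is divisible by another's, tail-reduce, and make monic.
Reduced Gröbner basis: {x_1 - 1, x_2 + 1}.
Label its elements g_1 = x_1 - 1, g_2 = x_2 + 1.

Reduce p = -11x_1^2 - 2/3x_1 + 2x_2^2 - 5/4x_2 + 101/12 modulo G:
  leading term x_1^2: subtract (-11x_1)·g_1 from -11x_1^2 - 2/3x_1 + 2x_2^2 - 5/4x_2 + 101/12 → -35/3x_1 + 2x_2^2 - 5/4x_2 + 101/12
  leading term x_1: subtract (-35/3)·g_1 from -35/3x_1 + 2x_2^2 - 5/4x_2 + 101/12 → 2x_2^2 - 5/4x_2 - 13/4
  leading term x_2^2: subtract (2x_2)·g_2 from 2x_2^2 - 5/4x_2 - 13/4 → -13/4x_2 - 13/4
  leading term x_2: subtract (-13/4)·g_2 from -13/4x_2 - 13/4 → 0
  normal form = 0.
Since the normal form is 0, p ∈ I.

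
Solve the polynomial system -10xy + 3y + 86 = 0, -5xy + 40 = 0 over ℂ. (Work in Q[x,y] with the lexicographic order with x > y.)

Compute a lex Gröbner basis by Buchberger's algorithm.
f_1 = -10xy + 3y + 86, LT = xy.
f_2 = -5xy + 40, LT = xy.

S(f_1,f_2): lcm = xy. S = -3/10y - 3/5.
  leading term y: no divisor's leading term divides it; move -3/10y to the remainder.
  leading term 1: no divisor's leading term divides it; move -3/5 to the remainder.
  remainder -3/10y - 3/5 ≠ 0; add h_3 = -3/10y - 3/5 to the basis.

S(f_1,h_3): lcm = xy. S = -2x - 3/10y - 43/5.
  leading term x: no divisor's leading term divides it; move -2x to the remainder.
  leading term y: subtract (1)·h_3 from -3/10y - 43/5 → -8
  leading term 1: no divisor's leading term divides it; move -8 to the remainder.
  remainder -2x - 8 ≠ 0; add h_4 = -2x - 8 to the basis.

The other S-polynomials (S(f_2,h_3), S(f_1,h_4), S(f_2,h_4), S(h_3,h_4)) all reduce to 0 modulo the current basis, so we have a Gröbner basis.
Inter-reduce: drop elements whose leading term is divisible by another's, tail-reduce, and make monic.
Reduced Gröbner basis: {x + 4, y + 2}.

Elimination: the polynomial y + 2 lies in the elimination ideal for y, so y ∈ {-2}. For each such y, the remaining basis elements (now univariate) give the rest of the solution.
  y = -2: the earlier basis element becomes x + 4 = 0, giving x = -4 — point (-4, -2).
Each listed point satisfies every original equation (direct substitution).
Zero-dimensionality of the ideal guarantees finitely many solutions over ℂ.

{(-4, -2)}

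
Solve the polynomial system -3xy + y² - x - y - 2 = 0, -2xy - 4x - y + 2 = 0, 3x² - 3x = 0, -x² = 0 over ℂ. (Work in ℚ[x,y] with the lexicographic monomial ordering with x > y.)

Compute a lex Gröbner basis by Buchberger's algorithm.
f_1 = -3xy - x + y² - y - 2, LT = xy.
f_2 = -2xy - 4x - y + 2, LT = xy.
f_3 = 3x² - 3x, LT = x².
f_4 = -x², LT = x².

S(f_1,f_2): lcm = xy. S = -5/3x - ⅓y² - ⅙y + 5/3.
  leading term x: no divisor's leading term divides it; move -5/3x to the remainder.
  leading term y²: no divisor's leading term divides it; move -⅓y² to the remainder.
  leading term y: no divisor's leading term divides it; move -⅙y to the remainder.
  leading term 1: no divisor's leading term divides it; move 5/3 to the remainder.
  remainder -5/3x - ⅓y² - ⅙y + 5/3 ≠ 0; add h_5 = -5/3x - ⅓y² - ⅙y + 5/3 to the basis.

S(f_1,f_3): lcm = x²y. S = ⅓x² - ⅓xy² + 4/3xy + ⅔x.
  leading term x²: subtract (1/9)·f_3 from ⅓x² - ⅓xy² + 4/3xy + ⅔x → -⅓xy² + 4/3xy + x
  leading term xy²: subtract (1/9y)·f_1 from -⅓xy² + 4/3xy + x → 13/9xy + x - 1/9y³ + 1/9y² + 2/9y
  leading term xy: subtract (-13/27)·f_1 from 13/9xy + x - 1/9y³ + 1/9y² + 2/9y → 14/27x - 1/9y³ + 16/27y² - 7/27y - 26/27
  leading term x: subtract (-14/45)·h_5 from 14/27x - 1/9y³ + 16/27y² - 7/27y - 26/27 → -1/9y³ + 22/45y² - 14/45y - 4/9
  leading term y³: no divisor's leading term divides it; move -1/9y³ to the remainder.
  leading term y²: no divisor's leading term divides it; move 22/45y² to the remainder.
  leading term y: no divisor's leading term divides it; move -14/45y to the remainder.
  leading term 1: no divisor's leading term divides it; move -4/9 to the remainder.
  remainder -1/9y³ + 22/45y² - 14/45y - 4/9 ≠ 0; add h_6 = -1/9y³ + 22/45y² - 14/45y - 4/9 to the basis.

S(f_1,f_4): lcm = x²y. S = ⅓x² - ⅓xy² + ⅓xy + ⅔x.
  leading term x²: subtract (1/9)·f_3 from ⅓x² - ⅓xy² + ⅓xy + ⅔x → -⅓xy² + ⅓xy + x
  leading term xy²: subtract (1/9y)·f_1 from -⅓xy² + ⅓xy + x → 4/9xy + x - 1/9y³ + 1/9y² + 2/9y
  leading term xy: subtract (-4/27)·f_1 from 4/9xy + x - 1/9y³ + 1/9y² + 2/9y → 23/27x - 1/9y³ + 7/27y² + 2/27y - 8/27
  leading term x: subtract (-23/45)·h_5 from 23/27x - 1/9y³ + 7/27y² + 2/27y - 8/27 → -1/9y³ + 4/45y² - 1/90y + 5/9
  leading term y³: subtract (1)·h_6 from -1/9y³ + 4/45y² - 1/90y + 5/9 → -⅖y² + 3/10y + 1
  leading term y²: no divisor's leading term divides it; move -⅖y² to the remainder.
  leading term y: no divisor's leading term divides it; move 3/10y to the remainder.
  leading term 1: no divisor's leading term divides it; move 1 to the remainder.
  remainder -⅖y² + 3/10y + 1 ≠ 0; add h_7 = -⅖y² + 3/10y + 1 to the basis.

S(f_2,f_3): lcm = x²y. S = 2x² + 3/2xy - x.
  leading term x²: subtract (⅔)·f_3 from 2x² + 3/2xy - x → 3/2xy + x
  leading term xy: subtract (-½)·f_1 from 3/2xy + x → ½x + ½y² - ½y - 1
  leading term x: subtract (-3/10)·h_5 from ½x + ½y² - ½y - 1 → ⅖y² - 11/20y - ½
  leading term y²: subtract (-1)·h_7 from ⅖y² - 11/20y - ½ → -¼y + ½
  leading term y: no divisor's leading term divides it; move -¼y to the remainder.
  leading term 1: no divisor's leading term divides it; move ½ to the remainder.
  remainder -¼y + ½ ≠ 0; add h_8 = -¼y + ½ to the basis.

The other S-polynomials (S(f_2,f_4), S(f_3,f_4), S(f_1,h_5), S(f_2,h_5), S(f_3,h_5), S(f_4,h_5), S(f_1,h_6), S(f_2,h_6), S(f_3,h_6), S(f_4,h_6), S(h_5,h_6), S(f_1,h_7), S(f_2,h_7), S(f_3,h_7), S(f_4,h_7), S(h_5,h_7), S(h_6,h_7), S(f_1,h_8), S(f_2,h_8), S(f_3,h_8), S(f_4,h_8), S(h_5,h_8), S(h_6,h_8), S(h_7,h_8)) all reduce to 0 modulo the current basis, so we have a Gröbner basis.
Inter-reduce: drop elements whose leading term is divisible by another's, tail-reduce, and make monic.
Reduced Gröbner basis: {x, y - 2}.

Elimination: the polynomial y - 2 lies in the elimination ideal for y, so y ∈ {2}. For each such y, the remaining basis elements (now univariate) give the rest of the solution.
  y = 2: the earlier basis element becomes x = 0, giving x = 0 — point (0, 2).

{(0, 2)}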